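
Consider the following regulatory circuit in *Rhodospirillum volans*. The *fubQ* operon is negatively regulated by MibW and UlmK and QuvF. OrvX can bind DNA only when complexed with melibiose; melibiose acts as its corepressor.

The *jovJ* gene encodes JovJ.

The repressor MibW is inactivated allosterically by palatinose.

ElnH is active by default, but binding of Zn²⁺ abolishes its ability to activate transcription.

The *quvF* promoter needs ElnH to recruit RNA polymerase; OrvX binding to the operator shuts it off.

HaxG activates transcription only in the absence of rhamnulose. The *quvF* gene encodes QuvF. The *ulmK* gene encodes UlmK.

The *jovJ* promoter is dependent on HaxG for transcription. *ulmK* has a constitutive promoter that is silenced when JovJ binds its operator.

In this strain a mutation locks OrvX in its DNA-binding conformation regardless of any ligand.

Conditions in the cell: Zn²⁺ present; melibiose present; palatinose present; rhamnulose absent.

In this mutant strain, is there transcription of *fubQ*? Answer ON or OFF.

Palatinose is present, so MibW is inactive.
Rhamnulose is absent, so HaxG is active.
No repressor is bound and HaxG is active, so *jovJ* is transcribed.
So JovJ is produced and active.
With repressor JovJ bound, *ulmK* is not transcribed.
So UlmK is not produced.
Zn²⁺ is present, so ElnH is inactive.
OrvX is constitutively active in this strain.
With repressor OrvX bound, *quvF* is not transcribed.
So QuvF is not produced.
With no repressor bound, *fubQ* is transcribed.

ON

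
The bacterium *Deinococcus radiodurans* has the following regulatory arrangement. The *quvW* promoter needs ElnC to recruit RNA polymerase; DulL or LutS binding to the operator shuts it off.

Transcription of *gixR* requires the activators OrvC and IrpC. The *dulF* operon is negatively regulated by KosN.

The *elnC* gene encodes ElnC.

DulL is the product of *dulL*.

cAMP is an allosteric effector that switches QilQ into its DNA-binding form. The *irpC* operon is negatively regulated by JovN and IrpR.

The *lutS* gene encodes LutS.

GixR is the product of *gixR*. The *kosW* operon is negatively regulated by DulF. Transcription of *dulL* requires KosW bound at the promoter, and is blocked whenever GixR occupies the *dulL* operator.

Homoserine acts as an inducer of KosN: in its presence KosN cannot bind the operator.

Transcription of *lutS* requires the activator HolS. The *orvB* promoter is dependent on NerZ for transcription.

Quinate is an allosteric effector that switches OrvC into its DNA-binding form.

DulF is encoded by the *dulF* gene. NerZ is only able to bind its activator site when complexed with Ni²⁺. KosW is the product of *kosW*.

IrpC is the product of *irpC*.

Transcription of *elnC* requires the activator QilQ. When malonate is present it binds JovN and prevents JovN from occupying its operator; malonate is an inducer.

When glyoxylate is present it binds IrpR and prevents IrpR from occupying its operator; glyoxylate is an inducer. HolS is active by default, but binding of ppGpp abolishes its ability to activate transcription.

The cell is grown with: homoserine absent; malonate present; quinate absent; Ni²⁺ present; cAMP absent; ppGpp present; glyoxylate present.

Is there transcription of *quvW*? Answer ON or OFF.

OFF

cAMP is absent, so QilQ is inactive.
Required activator QilQ is absent, so *elnC* is not transcribed.
So ElnC is not produced.
Homoserine is absent, so KosN is active.
With repressor KosN bound, *dulF* is not transcribed.
So DulF is not produced.
With no repressor bound, *kosW* is transcribed.
So KosW is produced and active.
Quinate is absent, so OrvC is inactive.
Malonate is present, so JovN is inactive.
Glyoxylate is present, so IrpR is inactive.
With no repressor bound, *irpC* is transcribed.
So IrpC is produced and active.
Required activator OrvC is absent, so *gixR* is not transcribed.
So GixR is not produced.
No repressor is bound and KosW is active, so *dulL* is transcribed.
So DulL is produced and active.
ppGpp is present, so HolS is inactive.
Required activator HolS is absent, so *lutS* is not transcribed.
So LutS is not produced.
With repressor DulL bound, *quvW* is not transcribed.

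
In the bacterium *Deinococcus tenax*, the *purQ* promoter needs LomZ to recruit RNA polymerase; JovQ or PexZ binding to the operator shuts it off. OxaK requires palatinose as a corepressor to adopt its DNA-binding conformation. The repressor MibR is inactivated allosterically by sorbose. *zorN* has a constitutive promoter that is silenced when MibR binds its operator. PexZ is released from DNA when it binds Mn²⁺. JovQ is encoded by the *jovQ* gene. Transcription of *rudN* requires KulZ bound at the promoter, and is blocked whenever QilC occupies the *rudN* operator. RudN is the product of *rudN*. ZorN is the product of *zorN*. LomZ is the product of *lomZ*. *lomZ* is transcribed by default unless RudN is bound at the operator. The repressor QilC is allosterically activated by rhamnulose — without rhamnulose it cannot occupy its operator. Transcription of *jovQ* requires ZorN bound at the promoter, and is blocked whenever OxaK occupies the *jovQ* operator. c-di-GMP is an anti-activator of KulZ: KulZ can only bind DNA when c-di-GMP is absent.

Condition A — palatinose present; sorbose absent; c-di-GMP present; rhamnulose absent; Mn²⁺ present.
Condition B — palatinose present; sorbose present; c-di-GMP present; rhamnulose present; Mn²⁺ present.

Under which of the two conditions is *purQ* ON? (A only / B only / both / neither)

Condition A:
Palatinose is present, so OxaK is active.
Sorbose is absent, so MibR is active.
With repressor MibR bound, *zorN* is not transcribed.
So ZorN is not produced.
With repressor OxaK bound, *jovQ* is not transcribed.
So JovQ is not produced.
c-di-GMP is present, so KulZ is inactive.
Rhamnulose is absent, so QilC is inactive.
Required activator KulZ is absent, so *rudN* is not transcribed.
So RudN is not produced.
With no repressor bound, *lomZ* is transcribed.
So LomZ is produced and active.
Mn²⁺ is present, so PexZ is inactive.
No repressor is bound and LomZ is active, so *purQ* is transcribed.
→ *purQ* is ON in A.
Condition B:
Palatinose is present, so OxaK is active.
Sorbose is present, so MibR is inactive.
With no repressor bound, *zorN* is transcribed.
So ZorN is produced and active.
With repressor OxaK bound, *jovQ* is not transcribed.
So JovQ is not produced.
c-di-GMP is present, so KulZ is inactive.
Rhamnulose is present, so QilC is active.
With repressor QilC bound, *rudN* is not transcribed.
So RudN is not produced.
With no repressor bound, *lomZ* is transcribed.
So LomZ is produced and active.
Mn²⁺ is present, so PexZ is inactive.
No repressor is bound and LomZ is active, so *purQ* is transcribed.
→ *purQ* is ON in B.

both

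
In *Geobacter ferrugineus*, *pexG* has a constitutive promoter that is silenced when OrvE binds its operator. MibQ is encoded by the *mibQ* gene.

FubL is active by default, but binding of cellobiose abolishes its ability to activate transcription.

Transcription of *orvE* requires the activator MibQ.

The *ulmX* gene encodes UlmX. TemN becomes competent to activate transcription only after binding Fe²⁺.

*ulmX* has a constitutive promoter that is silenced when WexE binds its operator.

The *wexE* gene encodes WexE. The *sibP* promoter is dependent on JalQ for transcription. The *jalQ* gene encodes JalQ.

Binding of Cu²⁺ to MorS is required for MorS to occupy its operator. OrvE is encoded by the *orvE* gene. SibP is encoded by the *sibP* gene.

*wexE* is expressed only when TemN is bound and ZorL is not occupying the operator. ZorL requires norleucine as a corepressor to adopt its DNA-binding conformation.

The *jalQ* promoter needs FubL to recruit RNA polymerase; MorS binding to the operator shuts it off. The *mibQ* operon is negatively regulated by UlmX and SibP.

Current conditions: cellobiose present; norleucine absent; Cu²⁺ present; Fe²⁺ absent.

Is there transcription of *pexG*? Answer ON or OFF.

ON

Fe²⁺ is absent, so TemN is inactive.
Norleucine is absent, so ZorL is inactive.
Required activator TemN is absent, so *wexE* is not transcribed.
So WexE is not produced.
With no repressor bound, *ulmX* is transcribed.
So UlmX is produced and active.
Cellobiose is present, so FubL is inactive.
Cu²⁺ is present, so MorS is active.
With repressor MorS bound, *jalQ* is not transcribed.
So JalQ is not produced.
Required activator JalQ is absent, so *sibP* is not transcribed.
So SibP is not produced.
With repressor UlmX bound, *mibQ* is not transcribed.
So MibQ is not produced.
Required activator MibQ is absent, so *orvE* is not transcribed.
So OrvE is not produced.
With no repressor bound, *pexG* is transcribed.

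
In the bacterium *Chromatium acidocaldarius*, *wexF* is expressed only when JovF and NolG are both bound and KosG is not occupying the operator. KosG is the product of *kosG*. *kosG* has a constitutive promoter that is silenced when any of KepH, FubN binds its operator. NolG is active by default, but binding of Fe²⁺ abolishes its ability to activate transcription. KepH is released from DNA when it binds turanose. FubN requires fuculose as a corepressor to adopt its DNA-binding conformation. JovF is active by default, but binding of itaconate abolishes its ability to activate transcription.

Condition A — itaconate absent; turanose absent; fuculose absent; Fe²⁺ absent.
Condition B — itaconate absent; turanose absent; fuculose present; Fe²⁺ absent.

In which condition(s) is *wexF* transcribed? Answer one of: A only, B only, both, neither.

both

Condition A:
Itaconate is absent, so JovF is active.
Turanose is absent, so KepH is active.
Fuculose is absent, so FubN is inactive.
With repressor KepH bound, *kosG* is not transcribed.
So KosG is not produced.
Fe²⁺ is absent, so NolG is active.
No repressor is bound and JovF and NolG are active, so *wexF* is transcribed.
→ *wexF* is ON in A.
Condition B:
Itaconate is absent, so JovF is active.
Turanose is absent, so KepH is active.
Fuculose is present, so FubN is active.
With repressor KepH bound, *kosG* is not transcribed.
So KosG is not produced.
Fe²⁺ is absent, so NolG is active.
No repressor is bound and JovF and NolG are active, so *wexF* is transcribed.
→ *wexF* is ON in B.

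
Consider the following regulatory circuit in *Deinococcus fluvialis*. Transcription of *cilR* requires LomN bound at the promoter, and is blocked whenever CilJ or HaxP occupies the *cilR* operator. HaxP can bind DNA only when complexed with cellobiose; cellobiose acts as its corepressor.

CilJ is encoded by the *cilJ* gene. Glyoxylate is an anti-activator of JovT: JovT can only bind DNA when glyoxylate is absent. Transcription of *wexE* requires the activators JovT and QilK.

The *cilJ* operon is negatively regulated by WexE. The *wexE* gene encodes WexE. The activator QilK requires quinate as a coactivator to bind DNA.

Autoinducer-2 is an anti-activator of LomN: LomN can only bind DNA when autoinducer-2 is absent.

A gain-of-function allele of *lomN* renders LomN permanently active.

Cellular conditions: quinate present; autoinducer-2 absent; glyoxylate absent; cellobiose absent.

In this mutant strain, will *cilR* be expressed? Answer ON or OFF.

Glyoxylate is absent, so JovT is active.
Quinate is present, so QilK is active.
No repressor is bound and JovT and QilK are active, so *wexE* is transcribed.
So WexE is produced and active.
With repressor WexE bound, *cilJ* is not transcribed.
So CilJ is not produced.
Cellobiose is absent, so HaxP is inactive.
LomN is constitutively active in this strain.
No repressor is bound and LomN is active, so *cilR* is transcribed.

ON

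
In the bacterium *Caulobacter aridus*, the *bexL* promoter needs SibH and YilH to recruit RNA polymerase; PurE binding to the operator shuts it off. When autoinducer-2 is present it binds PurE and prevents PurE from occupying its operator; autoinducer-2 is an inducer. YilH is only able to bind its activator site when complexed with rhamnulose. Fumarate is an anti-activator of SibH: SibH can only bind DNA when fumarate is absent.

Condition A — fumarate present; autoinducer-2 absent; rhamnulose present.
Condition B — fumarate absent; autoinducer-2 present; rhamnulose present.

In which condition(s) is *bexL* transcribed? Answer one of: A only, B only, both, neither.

B only

Condition A:
Fumarate is present, so SibH is inactive.
Autoinducer-2 is absent, so PurE is active.
Rhamnulose is present, so YilH is active.
With repressor PurE bound, *bexL* is not transcribed.
→ *bexL* is OFF in A.
Condition B:
Fumarate is absent, so SibH is active.
Autoinducer-2 is present, so PurE is inactive.
Rhamnulose is present, so YilH is active.
No repressor is bound and SibH and YilH are active, so *bexL* is transcribed.
→ *bexL* is ON in B.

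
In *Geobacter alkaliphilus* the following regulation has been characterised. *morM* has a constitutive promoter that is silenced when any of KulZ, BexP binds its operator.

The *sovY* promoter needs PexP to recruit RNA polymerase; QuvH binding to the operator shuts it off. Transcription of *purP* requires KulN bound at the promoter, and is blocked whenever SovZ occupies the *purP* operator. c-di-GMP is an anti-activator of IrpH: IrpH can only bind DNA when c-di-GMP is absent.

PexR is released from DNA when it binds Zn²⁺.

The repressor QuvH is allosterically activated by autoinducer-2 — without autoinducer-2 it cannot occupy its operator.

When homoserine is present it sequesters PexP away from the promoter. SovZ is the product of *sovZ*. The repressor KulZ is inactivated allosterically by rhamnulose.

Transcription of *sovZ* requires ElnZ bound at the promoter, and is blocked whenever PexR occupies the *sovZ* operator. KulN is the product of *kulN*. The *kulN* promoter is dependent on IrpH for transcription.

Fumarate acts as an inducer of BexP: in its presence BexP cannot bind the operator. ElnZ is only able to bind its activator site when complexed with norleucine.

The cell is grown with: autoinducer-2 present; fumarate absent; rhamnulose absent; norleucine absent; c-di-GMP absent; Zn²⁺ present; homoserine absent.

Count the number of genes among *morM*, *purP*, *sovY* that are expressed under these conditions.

Rhamnulose is absent, so KulZ is active.
Fumarate is absent, so BexP is active.
With repressor KulZ bound, *morM* is not transcribed.
→ *morM* is OFF.
Norleucine is absent, so ElnZ is inactive.
Zn²⁺ is present, so PexR is inactive.
Required activator ElnZ is absent, so *sovZ* is not transcribed.
So SovZ is not produced.
c-di-GMP is absent, so IrpH is active.
No repressor is bound and IrpH is active, so *kulN* is transcribed.
So KulN is produced and active.
No repressor is bound and KulN is active, so *purP* is transcribed.
→ *purP* is ON.
Homoserine is absent, so PexP is active.
Autoinducer-2 is present, so QuvH is active.
With repressor QuvH bound, *sovY* is not transcribed.
→ *sovY* is OFF.
1 of the 3 genes is transcribed.

1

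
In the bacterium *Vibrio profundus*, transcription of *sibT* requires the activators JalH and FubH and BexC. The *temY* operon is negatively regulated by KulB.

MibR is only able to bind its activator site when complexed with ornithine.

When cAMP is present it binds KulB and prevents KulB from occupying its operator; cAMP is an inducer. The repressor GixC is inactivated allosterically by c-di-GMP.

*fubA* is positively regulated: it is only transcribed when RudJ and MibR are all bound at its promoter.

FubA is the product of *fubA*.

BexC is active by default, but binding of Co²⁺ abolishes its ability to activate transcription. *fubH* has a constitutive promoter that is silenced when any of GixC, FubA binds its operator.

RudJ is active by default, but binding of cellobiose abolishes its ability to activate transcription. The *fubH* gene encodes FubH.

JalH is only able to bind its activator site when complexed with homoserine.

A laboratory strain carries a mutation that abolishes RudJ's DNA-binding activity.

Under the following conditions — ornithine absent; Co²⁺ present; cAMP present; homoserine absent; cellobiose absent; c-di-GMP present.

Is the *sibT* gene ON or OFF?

Homoserine is absent, so JalH is inactive.
c-di-GMP is present, so GixC is inactive.
RudJ is non-functional in this strain, so it has no effect.
Ornithine is absent, so MibR is inactive.
Required activator RudJ is absent, so *fubA* is not transcribed.
So FubA is not produced.
With no repressor bound, *fubH* is transcribed.
So FubH is produced and active.
Co²⁺ is present, so BexC is inactive.
Required activator JalH is absent, so *sibT* is not transcribed.

OFF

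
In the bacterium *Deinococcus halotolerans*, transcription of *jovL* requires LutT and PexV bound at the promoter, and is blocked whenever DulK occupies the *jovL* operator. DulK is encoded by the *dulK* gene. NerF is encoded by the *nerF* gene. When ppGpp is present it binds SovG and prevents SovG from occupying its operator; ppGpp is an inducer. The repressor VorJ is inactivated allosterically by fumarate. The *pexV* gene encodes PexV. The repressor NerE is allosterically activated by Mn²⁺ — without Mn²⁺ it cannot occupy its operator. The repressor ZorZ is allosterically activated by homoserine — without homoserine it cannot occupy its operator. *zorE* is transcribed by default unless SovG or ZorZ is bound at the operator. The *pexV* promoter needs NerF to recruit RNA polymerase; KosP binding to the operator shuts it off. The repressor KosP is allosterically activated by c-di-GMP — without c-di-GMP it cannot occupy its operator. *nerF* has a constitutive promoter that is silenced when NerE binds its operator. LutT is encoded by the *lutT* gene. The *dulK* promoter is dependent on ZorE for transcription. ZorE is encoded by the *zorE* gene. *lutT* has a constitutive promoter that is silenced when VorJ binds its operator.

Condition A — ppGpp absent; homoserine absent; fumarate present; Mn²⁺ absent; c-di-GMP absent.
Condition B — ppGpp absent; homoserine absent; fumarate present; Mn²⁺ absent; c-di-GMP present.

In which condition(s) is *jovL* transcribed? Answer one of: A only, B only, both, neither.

Condition A:
ppGpp is absent, so SovG is active.
Homoserine is absent, so ZorZ is inactive.
With repressor SovG bound, *zorE* is not transcribed.
So ZorE is not produced.
Required activator ZorE is absent, so *dulK* is not transcribed.
So DulK is not produced.
Fumarate is present, so VorJ is inactive.
With no repressor bound, *lutT* is transcribed.
So LutT is produced and active.
Mn²⁺ is absent, so NerE is inactive.
With no repressor bound, *nerF* is transcribed.
So NerF is produced and active.
c-di-GMP is absent, so KosP is inactive.
No repressor is bound and NerF is active, so *pexV* is transcribed.
So PexV is produced and active.
No repressor is bound and LutT and PexV are active, so *jovL* is transcribed.
→ *jovL* is ON in A.
Condition B:
ppGpp is absent, so SovG is active.
Homoserine is absent, so ZorZ is inactive.
With repressor SovG bound, *zorE* is not transcribed.
So ZorE is not produced.
Required activator ZorE is absent, so *dulK* is not transcribed.
So DulK is not produced.
Fumarate is present, so VorJ is inactive.
With no repressor bound, *lutT* is transcribed.
So LutT is produced and active.
Mn²⁺ is absent, so NerE is inactive.
With no repressor bound, *nerF* is transcribed.
So NerF is produced and active.
c-di-GMP is present, so KosP is active.
With repressor KosP bound, *pexV* is not transcribed.
So PexV is not produced.
Required activator PexV is absent, so *jovL* is not transcribed.
→ *jovL* is OFF in B.

A only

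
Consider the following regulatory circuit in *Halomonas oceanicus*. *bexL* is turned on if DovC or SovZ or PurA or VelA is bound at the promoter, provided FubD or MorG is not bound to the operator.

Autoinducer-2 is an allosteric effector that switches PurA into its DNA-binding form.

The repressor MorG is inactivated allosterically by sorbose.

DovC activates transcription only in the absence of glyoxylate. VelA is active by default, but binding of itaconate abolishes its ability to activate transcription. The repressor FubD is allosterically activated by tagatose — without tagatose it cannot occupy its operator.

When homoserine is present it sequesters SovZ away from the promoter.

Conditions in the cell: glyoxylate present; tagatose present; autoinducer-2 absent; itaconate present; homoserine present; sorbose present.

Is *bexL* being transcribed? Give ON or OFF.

OFF

Glyoxylate is present, so DovC is inactive.
Homoserine is present, so SovZ is inactive.
Tagatose is present, so FubD is active.
Autoinducer-2 is absent, so PurA is inactive.
Sorbose is present, so MorG is inactive.
Itaconate is present, so VelA is inactive.
With repressor FubD bound, *bexL* is not transcribed.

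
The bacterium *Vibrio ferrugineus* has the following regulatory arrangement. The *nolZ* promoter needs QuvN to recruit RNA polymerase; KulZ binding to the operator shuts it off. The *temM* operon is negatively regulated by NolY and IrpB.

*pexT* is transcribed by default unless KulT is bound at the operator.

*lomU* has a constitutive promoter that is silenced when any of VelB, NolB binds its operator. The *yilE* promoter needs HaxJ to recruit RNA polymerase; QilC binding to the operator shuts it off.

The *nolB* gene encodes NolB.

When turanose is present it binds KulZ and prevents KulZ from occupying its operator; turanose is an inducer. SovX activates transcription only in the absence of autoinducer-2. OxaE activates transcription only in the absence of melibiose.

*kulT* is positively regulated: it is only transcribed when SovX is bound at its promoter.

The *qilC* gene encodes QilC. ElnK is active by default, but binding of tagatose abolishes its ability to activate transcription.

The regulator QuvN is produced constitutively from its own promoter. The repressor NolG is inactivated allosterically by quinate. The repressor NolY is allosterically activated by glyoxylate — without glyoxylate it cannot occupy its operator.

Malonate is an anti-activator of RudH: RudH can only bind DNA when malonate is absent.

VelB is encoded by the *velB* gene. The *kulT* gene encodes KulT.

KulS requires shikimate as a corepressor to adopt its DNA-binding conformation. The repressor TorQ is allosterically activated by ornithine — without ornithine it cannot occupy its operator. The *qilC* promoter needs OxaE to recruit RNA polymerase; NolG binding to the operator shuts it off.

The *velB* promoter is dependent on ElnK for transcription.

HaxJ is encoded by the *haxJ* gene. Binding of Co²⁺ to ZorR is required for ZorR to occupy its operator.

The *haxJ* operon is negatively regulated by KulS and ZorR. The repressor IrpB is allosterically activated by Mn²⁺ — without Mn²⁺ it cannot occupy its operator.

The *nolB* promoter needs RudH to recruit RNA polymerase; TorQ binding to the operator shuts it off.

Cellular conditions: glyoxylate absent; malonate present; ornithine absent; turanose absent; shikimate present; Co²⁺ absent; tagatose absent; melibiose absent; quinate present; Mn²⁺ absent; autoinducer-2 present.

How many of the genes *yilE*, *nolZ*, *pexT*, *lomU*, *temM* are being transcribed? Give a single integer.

Shikimate is present, so KulS is active.
Co²⁺ is absent, so ZorR is inactive.
With repressor KulS bound, *haxJ* is not transcribed.
So HaxJ is not produced.
Quinate is present, so NolG is inactive.
Melibiose is absent, so OxaE is active.
No repressor is bound and OxaE is active, so *qilC* is transcribed.
So QilC is produced and active.
With repressor QilC bound, *yilE* is not transcribed.
→ *yilE* is OFF.
QuvN is produced constitutively and is active.
Turanose is absent, so KulZ is active.
With repressor KulZ bound, *nolZ* is not transcribed.
→ *nolZ* is OFF.
Autoinducer-2 is present, so SovX is inactive.
Required activator SovX is absent, so *kulT* is not transcribed.
So KulT is not produced.
With no repressor bound, *pexT* is transcribed.
→ *pexT* is ON.
Tagatose is absent, so ElnK is active.
No repressor is bound and ElnK is active, so *velB* is transcribed.
So VelB is produced and active.
Ornithine is absent, so TorQ is inactive.
Malonate is present, so RudH is inactive.
Required activator RudH is absent, so *nolB* is not transcribed.
So NolB is not produced.
With repressor VelB bound, *lomU* is not transcribed.
→ *lomU* is OFF.
Glyoxylate is absent, so NolY is inactive.
Mn²⁺ is absent, so IrpB is inactive.
With no repressor bound, *temM* is transcribed.
→ *temM* is ON.
2 of the 5 genes are transcribed.

2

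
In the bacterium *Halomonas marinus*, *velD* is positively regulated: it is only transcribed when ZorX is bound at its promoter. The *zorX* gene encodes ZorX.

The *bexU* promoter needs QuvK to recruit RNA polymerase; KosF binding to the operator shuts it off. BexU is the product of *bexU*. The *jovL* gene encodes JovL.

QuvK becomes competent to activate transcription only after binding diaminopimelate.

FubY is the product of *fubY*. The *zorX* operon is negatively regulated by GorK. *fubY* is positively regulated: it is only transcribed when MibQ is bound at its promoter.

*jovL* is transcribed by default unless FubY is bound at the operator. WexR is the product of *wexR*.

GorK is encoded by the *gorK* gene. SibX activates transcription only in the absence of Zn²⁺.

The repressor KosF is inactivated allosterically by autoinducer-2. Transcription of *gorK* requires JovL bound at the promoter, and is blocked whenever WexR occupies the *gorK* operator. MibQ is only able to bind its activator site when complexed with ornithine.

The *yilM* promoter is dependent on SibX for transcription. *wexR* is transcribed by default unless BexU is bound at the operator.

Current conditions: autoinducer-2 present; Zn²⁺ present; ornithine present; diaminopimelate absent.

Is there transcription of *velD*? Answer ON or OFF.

Ornithine is present, so MibQ is active.
No repressor is bound and MibQ is active, so *fubY* is transcribed.
So FubY is produced and active.
With repressor FubY bound, *jovL* is not transcribed.
So JovL is not produced.
Autoinducer-2 is present, so KosF is inactive.
Diaminopimelate is absent, so QuvK is inactive.
Required activator QuvK is absent, so *bexU* is not transcribed.
So BexU is not produced.
With no repressor bound, *wexR* is transcribed.
So WexR is produced and active.
With repressor WexR bound, *gorK* is not transcribed.
So GorK is not produced.
With no repressor bound, *zorX* is transcribed.
So ZorX is produced and active.
No repressor is bound and ZorX is active, so *velD* is transcribed.

ON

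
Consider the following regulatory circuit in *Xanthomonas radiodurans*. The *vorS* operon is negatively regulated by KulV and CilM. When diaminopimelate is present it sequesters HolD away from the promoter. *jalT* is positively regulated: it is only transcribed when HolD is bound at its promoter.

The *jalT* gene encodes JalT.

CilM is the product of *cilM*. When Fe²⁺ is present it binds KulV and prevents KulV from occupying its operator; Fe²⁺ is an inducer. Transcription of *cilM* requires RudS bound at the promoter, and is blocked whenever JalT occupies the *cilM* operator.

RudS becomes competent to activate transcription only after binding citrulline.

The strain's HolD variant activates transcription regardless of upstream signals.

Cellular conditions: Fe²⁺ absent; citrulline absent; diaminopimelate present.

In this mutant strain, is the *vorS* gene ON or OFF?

OFF

Fe²⁺ is absent, so KulV is active.
Citrulline is absent, so RudS is inactive.
HolD is constitutively active in this strain.
No repressor is bound and HolD is active, so *jalT* is transcribed.
So JalT is produced and active.
With repressor JalT bound, *cilM* is not transcribed.
So CilM is not produced.
With repressor KulV bound, *vorS* is not transcribed.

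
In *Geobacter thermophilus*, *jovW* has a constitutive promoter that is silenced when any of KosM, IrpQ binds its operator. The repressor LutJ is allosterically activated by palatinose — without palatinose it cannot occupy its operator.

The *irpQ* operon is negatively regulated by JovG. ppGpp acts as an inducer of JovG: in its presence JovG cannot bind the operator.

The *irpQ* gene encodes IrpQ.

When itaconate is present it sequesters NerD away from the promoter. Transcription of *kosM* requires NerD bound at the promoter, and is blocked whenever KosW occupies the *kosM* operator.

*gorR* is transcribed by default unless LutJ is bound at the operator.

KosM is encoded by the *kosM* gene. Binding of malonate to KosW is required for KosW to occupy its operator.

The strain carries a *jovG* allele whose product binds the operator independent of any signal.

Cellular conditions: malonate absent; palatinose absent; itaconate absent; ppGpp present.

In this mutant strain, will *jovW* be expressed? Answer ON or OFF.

Itaconate is absent, so NerD is active.
Malonate is absent, so KosW is inactive.
No repressor is bound and NerD is active, so *kosM* is transcribed.
So KosM is produced and active.
JovG is constitutively active in this strain.
With repressor JovG bound, *irpQ* is not transcribed.
So IrpQ is not produced.
With repressor KosM bound, *jovW* is not transcribed.

OFF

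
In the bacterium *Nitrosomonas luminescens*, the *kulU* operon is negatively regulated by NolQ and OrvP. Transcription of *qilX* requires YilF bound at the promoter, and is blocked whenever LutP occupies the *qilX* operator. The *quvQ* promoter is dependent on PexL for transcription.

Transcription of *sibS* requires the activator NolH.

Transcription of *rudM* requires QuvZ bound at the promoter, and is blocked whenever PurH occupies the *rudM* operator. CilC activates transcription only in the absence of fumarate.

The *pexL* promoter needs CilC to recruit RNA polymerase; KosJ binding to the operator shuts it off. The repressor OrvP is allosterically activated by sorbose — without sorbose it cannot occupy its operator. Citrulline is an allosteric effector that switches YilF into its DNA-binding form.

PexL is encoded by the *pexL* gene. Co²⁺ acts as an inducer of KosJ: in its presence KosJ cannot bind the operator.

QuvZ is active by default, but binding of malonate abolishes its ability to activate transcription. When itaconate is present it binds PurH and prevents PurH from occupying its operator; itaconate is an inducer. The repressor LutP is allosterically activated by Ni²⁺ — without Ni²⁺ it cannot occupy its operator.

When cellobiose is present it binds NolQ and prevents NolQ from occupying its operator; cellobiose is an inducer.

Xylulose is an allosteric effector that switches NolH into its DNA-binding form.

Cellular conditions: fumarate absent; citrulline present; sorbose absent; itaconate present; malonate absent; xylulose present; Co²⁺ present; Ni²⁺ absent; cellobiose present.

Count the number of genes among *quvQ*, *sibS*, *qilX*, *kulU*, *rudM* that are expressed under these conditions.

5

Fumarate is absent, so CilC is active.
Co²⁺ is present, so KosJ is inactive.
No repressor is bound and CilC is active, so *pexL* is transcribed.
So PexL is produced and active.
No repressor is bound and PexL is active, so *quvQ* is transcribed.
→ *quvQ* is ON.
Xylulose is present, so NolH is active.
No repressor is bound and NolH is active, so *sibS* is transcribed.
→ *sibS* is ON.
Citrulline is present, so YilF is active.
Ni²⁺ is absent, so LutP is inactive.
No repressor is bound and YilF is active, so *qilX* is transcribed.
→ *qilX* is ON.
Cellobiose is present, so NolQ is inactive.
Sorbose is absent, so OrvP is inactive.
With no repressor bound, *kulU* is transcribed.
→ *kulU* is ON.
Itaconate is present, so PurH is inactive.
Malonate is absent, so QuvZ is active.
No repressor is bound and QuvZ is active, so *rudM* is transcribed.
→ *rudM* is ON.
5 of the 5 genes are transcribed.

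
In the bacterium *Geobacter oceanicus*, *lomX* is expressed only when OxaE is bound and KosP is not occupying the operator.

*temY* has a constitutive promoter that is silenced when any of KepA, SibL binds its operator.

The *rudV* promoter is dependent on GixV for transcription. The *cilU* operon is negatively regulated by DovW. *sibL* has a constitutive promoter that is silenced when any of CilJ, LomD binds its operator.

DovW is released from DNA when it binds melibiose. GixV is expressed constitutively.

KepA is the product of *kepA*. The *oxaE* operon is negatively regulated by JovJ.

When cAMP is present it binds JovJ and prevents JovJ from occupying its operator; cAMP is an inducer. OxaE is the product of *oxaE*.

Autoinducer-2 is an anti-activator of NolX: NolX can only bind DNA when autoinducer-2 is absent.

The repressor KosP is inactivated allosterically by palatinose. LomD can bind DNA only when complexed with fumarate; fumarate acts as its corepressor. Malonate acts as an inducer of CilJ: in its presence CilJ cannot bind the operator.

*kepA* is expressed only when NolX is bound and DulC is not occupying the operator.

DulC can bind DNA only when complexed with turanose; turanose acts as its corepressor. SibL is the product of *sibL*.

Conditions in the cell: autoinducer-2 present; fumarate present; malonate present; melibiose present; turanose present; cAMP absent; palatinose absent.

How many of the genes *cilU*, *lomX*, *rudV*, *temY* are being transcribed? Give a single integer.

3

Melibiose is present, so DovW is inactive.
With no repressor bound, *cilU* is transcribed.
→ *cilU* is ON.
cAMP is absent, so JovJ is active.
With repressor JovJ bound, *oxaE* is not transcribed.
So OxaE is not produced.
Palatinose is absent, so KosP is active.
With repressor KosP bound, *lomX* is not transcribed.
→ *lomX* is OFF.
GixV is produced constitutively and is active.
No repressor is bound and GixV is active, so *rudV* is transcribed.
→ *rudV* is ON.
Turanose is present, so DulC is active.
Autoinducer-2 is present, so NolX is inactive.
With repressor DulC bound, *kepA* is not transcribed.
So KepA is not produced.
Malonate is present, so CilJ is inactive.
Fumarate is present, so LomD is active.
With repressor LomD bound, *sibL* is not transcribed.
So SibL is not produced.
With no repressor bound, *temY* is transcribed.
→ *temY* is ON.
3 of the 4 genes are transcribed.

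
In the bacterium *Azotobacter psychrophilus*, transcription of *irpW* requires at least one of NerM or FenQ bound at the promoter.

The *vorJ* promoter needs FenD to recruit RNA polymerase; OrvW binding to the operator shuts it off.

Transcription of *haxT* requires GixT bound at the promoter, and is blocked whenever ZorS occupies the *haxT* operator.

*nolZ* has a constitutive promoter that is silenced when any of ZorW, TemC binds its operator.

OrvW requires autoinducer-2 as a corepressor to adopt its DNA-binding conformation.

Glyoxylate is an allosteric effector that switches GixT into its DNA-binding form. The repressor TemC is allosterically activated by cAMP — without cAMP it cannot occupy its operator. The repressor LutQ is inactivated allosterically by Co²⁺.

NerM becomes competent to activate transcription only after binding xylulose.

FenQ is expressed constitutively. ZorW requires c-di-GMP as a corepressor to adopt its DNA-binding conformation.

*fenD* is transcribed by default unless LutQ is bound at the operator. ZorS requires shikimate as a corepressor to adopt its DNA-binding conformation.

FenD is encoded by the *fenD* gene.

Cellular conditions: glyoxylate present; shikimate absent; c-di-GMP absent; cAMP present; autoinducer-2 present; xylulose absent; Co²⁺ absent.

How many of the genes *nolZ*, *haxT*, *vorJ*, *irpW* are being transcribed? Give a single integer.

2

c-di-GMP is absent, so ZorW is inactive.
cAMP is present, so TemC is active.
With repressor TemC bound, *nolZ* is not transcribed.
→ *nolZ* is OFF.
Shikimate is absent, so ZorS is inactive.
Glyoxylate is present, so GixT is active.
No repressor is bound and GixT is active, so *haxT* is transcribed.
→ *haxT* is ON.
Co²⁺ is absent, so LutQ is active.
With repressor LutQ bound, *fenD* is not transcribed.
So FenD is not produced.
Autoinducer-2 is present, so OrvW is active.
With repressor OrvW bound, *vorJ* is not transcribed.
→ *vorJ* is OFF.
Xylulose is absent, so NerM is inactive.
FenQ is produced constitutively and is active.
Activator FenQ is present, so *irpW* is transcribed.
→ *irpW* is ON.
2 of the 4 genes are transcribed.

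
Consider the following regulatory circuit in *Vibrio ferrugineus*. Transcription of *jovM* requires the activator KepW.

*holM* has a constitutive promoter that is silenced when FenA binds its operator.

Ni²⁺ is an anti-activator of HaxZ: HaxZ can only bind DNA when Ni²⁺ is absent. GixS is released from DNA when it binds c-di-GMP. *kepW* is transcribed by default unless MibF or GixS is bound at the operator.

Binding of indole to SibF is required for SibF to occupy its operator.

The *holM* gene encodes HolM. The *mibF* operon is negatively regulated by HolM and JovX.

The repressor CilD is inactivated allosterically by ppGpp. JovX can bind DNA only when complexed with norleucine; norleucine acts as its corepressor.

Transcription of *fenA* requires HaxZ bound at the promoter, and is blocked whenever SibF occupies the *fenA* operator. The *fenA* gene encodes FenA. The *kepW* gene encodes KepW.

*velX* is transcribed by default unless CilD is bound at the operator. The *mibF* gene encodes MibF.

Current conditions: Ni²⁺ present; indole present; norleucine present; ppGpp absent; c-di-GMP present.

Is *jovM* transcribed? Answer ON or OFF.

ON

Indole is present, so SibF is active.
Ni²⁺ is present, so HaxZ is inactive.
With repressor SibF bound, *fenA* is not transcribed.
So FenA is not produced.
With no repressor bound, *holM* is transcribed.
So HolM is produced and active.
Norleucine is present, so JovX is active.
With repressor HolM bound, *mibF* is not transcribed.
So MibF is not produced.
c-di-GMP is present, so GixS is inactive.
With no repressor bound, *kepW* is transcribed.
So KepW is produced and active.
No repressor is bound and KepW is active, so *jovM* is transcribed.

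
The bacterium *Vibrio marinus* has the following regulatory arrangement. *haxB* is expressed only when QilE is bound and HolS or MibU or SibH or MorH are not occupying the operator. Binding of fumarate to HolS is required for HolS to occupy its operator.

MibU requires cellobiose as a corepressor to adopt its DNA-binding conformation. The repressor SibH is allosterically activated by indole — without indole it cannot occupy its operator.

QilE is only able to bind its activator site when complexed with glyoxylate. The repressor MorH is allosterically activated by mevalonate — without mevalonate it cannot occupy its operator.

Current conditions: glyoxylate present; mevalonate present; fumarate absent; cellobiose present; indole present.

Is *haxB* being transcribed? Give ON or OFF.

Fumarate is absent, so HolS is inactive.
Cellobiose is present, so MibU is active.
Indole is present, so SibH is active.
Mevalonate is present, so MorH is active.
Glyoxylate is present, so QilE is active.
With repressor MibU bound, *haxB* is not transcribed.

OFF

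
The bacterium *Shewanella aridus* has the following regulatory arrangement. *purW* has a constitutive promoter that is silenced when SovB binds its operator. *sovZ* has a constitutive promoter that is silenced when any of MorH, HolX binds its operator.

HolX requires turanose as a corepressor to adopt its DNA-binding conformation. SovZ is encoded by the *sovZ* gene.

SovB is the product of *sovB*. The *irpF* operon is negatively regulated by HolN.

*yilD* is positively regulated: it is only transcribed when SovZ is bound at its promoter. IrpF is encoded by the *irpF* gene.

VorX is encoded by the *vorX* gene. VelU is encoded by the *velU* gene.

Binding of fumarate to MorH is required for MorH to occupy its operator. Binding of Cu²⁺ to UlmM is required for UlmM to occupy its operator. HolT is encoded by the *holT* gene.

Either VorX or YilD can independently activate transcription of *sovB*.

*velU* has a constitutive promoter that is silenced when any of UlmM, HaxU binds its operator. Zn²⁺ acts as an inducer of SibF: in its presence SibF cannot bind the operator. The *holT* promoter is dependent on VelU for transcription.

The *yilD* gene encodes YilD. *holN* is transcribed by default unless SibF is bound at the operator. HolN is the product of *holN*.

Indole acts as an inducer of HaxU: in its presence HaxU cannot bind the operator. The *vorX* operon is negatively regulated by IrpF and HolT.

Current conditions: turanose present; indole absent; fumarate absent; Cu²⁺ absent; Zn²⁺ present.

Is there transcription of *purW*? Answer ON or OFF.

Zn²⁺ is present, so SibF is inactive.
With no repressor bound, *holN* is transcribed.
So HolN is produced and active.
With repressor HolN bound, *irpF* is not transcribed.
So IrpF is not produced.
Cu²⁺ is absent, so UlmM is inactive.
Indole is absent, so HaxU is active.
With repressor HaxU bound, *velU* is not transcribed.
So VelU is not produced.
Required activator VelU is absent, so *holT* is not transcribed.
So HolT is not produced.
With no repressor bound, *vorX* is transcribed.
So VorX is produced and active.
Fumarate is absent, so MorH is inactive.
Turanose is present, so HolX is active.
With repressor HolX bound, *sovZ* is not transcribed.
So SovZ is not produced.
Required activator SovZ is absent, so *yilD* is not transcribed.
So YilD is not produced.
Activator VorX is present, so *sovB* is transcribed.
So SovB is produced and active.
With repressor SovB bound, *purW* is not transcribed.

OFF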